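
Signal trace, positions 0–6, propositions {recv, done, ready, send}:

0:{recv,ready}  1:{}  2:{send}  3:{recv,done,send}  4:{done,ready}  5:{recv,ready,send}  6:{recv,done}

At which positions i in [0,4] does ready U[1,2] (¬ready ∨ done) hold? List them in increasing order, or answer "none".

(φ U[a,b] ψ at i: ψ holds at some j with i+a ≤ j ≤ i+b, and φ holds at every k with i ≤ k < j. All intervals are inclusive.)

0, 4

Evaluate at each i in [0,4]:
  i=0: ✓ (rhs at j=1; lhs holds on [0,0])
  i=1: ✗ (lhs fails at k=1 before rhs at j=2)
  i=2: ✗ (lhs fails at k=2 before rhs at j=3)
  i=3: ✗ (lhs fails at k=3 before rhs at j=4)
  i=4: ✓ (rhs at j=6; lhs holds on [4,5])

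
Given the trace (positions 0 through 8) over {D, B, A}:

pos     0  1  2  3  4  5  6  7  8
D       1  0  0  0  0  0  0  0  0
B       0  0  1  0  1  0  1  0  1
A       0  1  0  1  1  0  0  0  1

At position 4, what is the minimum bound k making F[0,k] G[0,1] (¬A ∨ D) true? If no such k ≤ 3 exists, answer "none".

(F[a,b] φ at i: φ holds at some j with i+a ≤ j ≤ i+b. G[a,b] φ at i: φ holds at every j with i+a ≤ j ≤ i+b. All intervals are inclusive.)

Scan j = 4,5,… for G[0,1] (¬A ∨ D):
  j=4: fails
  j=5: holds
First hit at j=5, so smallest k = 5-4 = 1.

1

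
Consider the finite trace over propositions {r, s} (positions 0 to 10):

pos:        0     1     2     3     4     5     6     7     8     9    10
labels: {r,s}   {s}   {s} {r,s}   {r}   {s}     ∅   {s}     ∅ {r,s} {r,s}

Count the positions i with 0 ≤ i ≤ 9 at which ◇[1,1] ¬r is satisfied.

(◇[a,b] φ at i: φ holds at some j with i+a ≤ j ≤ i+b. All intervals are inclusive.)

Evaluate at each i in [0,9]:
  i=0: ✓ (witness j=1)
  i=1: ✓ (witness j=2)
  i=2: ✗ (none in [3,3])
  i=3: ✗ (none in [4,4])
  i=4: ✓ (witness j=5)
  i=5: ✓ (witness j=6)
  i=6: ✓ (witness j=7)
  i=7: ✓ (witness j=8)
  i=8: ✗ (none in [9,9])
  i=9: ✗ (none in [10,10])
Positions where it holds: {0, 1, 4, 5, 6, 7} → 6.

6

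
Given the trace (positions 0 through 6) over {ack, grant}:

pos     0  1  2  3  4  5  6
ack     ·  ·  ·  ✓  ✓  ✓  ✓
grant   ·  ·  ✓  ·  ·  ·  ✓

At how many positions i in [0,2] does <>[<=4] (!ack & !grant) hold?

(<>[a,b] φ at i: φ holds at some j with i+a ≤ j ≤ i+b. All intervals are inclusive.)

2

Evaluate at each i in [0,2]:
  i=0: ✓ (witness j=0)
  i=1: ✓ (witness j=1)
  i=2: ✗ (none in [2,6])
Positions where it holds: {0, 1} → 2.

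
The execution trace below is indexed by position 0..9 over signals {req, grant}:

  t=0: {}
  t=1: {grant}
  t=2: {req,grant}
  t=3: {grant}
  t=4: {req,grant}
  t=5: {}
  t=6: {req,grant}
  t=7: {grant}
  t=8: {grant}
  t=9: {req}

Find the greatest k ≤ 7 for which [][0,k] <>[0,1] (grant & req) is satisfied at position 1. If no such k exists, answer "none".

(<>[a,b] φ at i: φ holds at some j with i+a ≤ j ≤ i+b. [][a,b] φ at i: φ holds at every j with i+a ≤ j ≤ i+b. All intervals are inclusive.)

5

<>[0,1] (grant & req) must hold from j=1 onward; find where it first fails.
  j=1: holds
  j=2: holds
  j=3: holds
  j=4: holds
  j=5: holds
  j=6: holds
  j=7: fails
Holds on [1,6], so largest k = 5.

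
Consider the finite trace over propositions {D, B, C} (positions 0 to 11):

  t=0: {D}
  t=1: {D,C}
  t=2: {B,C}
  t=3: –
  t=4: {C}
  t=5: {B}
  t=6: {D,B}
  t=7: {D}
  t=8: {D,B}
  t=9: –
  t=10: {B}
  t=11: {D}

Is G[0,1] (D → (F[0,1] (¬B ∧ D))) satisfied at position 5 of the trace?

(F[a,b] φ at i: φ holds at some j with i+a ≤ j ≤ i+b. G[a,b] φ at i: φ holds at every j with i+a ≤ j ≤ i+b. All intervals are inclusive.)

True

Check (D → (F[0,1] (¬B ∧ D))) at every j in [5,6]:
  j=5: antecedent false → ✓
  j=6: antecedent true; consequent holds (witness at 7) → ✓
All positions satisfy it → formula holds.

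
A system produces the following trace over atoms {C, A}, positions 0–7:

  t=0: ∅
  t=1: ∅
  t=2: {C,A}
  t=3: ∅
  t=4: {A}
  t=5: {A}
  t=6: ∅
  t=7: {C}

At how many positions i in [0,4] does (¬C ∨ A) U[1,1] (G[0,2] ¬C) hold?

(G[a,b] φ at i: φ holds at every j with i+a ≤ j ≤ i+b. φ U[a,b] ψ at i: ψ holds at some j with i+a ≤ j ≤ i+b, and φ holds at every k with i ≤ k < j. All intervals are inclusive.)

Evaluate at each i in [0,4]:
  i=0: ✗ (no rhs in [1,1])
  i=1: ✗ (no rhs in [2,2])
  i=2: ✓ (rhs at j=3; lhs holds on [2,2])
  i=3: ✓ (rhs at j=4; lhs holds on [3,3])
  i=4: ✗ (no rhs in [5,5])
Positions where it holds: {2, 3} → 2.

2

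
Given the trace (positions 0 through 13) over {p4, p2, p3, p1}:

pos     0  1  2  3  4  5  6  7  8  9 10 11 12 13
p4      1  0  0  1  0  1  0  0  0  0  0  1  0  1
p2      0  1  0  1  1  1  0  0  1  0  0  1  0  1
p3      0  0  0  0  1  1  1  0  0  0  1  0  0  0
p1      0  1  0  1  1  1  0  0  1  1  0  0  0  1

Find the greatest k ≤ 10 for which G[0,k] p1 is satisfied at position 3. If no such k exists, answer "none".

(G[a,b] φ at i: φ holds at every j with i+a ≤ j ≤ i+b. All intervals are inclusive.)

p1 must hold from j=3 onward; find where it first fails.
  j=3: holds
  j=4: holds
  j=5: holds
  j=6: fails
Holds on [3,5], so largest k = 2.

2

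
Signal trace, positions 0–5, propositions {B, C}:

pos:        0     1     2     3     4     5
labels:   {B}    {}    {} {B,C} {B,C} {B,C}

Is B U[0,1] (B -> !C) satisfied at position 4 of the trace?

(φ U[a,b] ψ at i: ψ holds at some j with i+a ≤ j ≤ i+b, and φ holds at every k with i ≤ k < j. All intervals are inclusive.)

Need some j in [4,5] with (B -> !C), and B at every k in [4,j-1].
  j=4: (B -> !C) false.
  j=5: (B -> !C) false.
No j in the window works → until fails.

Does not hold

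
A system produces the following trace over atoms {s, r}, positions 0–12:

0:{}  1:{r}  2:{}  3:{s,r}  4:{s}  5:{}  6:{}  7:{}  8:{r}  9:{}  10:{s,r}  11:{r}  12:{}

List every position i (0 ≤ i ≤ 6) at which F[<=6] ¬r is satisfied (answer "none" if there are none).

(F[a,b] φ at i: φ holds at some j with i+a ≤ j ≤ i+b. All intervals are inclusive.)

Evaluate at each i in [0,6]:
  i=0: ✓ (witness j=0)
  i=1: ✓ (witness j=2)
  i=2: ✓ (witness j=2)
  i=3: ✓ (witness j=4)
  i=4: ✓ (witness j=4)
  i=5: ✓ (witness j=5)
  i=6: ✓ (witness j=6)

0, 1, 2, 3, 4, 5, 6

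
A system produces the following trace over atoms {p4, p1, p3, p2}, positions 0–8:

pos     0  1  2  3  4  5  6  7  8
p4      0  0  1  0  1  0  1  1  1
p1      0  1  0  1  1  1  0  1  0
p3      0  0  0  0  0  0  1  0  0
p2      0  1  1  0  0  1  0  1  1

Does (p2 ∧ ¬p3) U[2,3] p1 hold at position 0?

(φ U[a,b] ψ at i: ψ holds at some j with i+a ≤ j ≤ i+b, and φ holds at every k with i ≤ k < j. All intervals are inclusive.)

Need some j in [2,3] with p1, and (p2 ∧ ¬p3) at every k in [0,j-1].
  j=2: p1 false.
  j=3: p1 holds, but (p2 ∧ ¬p3) fails at k=0 → not this j.
No j in the window works → until fails.

No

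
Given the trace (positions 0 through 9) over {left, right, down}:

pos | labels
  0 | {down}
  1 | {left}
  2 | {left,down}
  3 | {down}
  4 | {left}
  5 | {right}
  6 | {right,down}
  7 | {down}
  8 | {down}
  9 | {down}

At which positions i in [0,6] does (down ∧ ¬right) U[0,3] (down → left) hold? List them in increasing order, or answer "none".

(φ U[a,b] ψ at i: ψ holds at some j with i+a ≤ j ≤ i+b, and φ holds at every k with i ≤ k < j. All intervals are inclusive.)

0, 1, 2, 3, 4, 5

Evaluate at each i in [0,6]:
  i=0: ✓ (rhs at j=1; lhs holds on [0,0])
  i=1: ✓ (rhs at j=1)
  i=2: ✓ (rhs at j=2)
  i=3: ✓ (rhs at j=4; lhs holds on [3,3])
  i=4: ✓ (rhs at j=4)
  i=5: ✓ (rhs at j=5)
  i=6: ✗ (no rhs in [6,9])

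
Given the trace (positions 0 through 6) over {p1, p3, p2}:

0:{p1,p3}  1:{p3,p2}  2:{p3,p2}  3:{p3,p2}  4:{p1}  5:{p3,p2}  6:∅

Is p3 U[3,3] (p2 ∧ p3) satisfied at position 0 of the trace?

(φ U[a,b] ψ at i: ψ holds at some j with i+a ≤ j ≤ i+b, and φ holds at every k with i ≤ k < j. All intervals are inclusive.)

Yes

Need some j in [3,3] with (p2 ∧ p3), and p3 at every k in [0,j-1].
  j=3: (p2 ∧ p3) holds; p3 holds at every k in [0,2] → satisfied.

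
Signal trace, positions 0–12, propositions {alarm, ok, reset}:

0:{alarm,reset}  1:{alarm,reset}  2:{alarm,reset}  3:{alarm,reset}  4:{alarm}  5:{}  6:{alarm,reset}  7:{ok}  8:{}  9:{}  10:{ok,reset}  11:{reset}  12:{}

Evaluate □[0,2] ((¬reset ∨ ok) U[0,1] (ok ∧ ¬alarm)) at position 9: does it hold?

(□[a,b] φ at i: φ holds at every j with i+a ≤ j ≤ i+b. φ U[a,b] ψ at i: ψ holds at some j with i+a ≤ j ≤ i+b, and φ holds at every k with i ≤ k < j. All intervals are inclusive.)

Check ((¬reset ∨ ok) U[0,1] (ok ∧ ¬alarm)) at every j in [9,11]:
  j=9: holds
  j=10: holds
  j=11: fails
Fails at j=11 → formula fails.

No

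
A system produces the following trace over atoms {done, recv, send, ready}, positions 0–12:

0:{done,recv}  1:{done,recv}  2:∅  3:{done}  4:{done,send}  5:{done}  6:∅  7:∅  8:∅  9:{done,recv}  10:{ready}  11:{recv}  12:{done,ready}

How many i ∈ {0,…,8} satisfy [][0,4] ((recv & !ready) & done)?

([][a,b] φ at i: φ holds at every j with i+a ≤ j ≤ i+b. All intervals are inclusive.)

0

Evaluate at each i in [0,8]:
  i=0: ✗ (fails at j=2)
  i=1: ✗ (fails at j=2)
  i=2: ✗ (fails at j=2)
  i=3: ✗ (fails at j=3)
  i=4: ✗ (fails at j=4)
  i=5: ✗ (fails at j=5)
  i=6: ✗ (fails at j=6)
  i=7: ✗ (fails at j=7)
  i=8: ✗ (fails at j=8)
Positions where it holds: {} → 0.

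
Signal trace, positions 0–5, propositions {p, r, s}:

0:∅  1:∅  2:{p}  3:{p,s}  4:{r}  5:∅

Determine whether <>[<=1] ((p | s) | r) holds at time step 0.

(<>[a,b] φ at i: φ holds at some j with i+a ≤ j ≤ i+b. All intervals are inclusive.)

Check ((p | s) | r) at each j in [0,1]:
  j=0: false
  j=1: false
No position in the window satisfies it → formula fails.

No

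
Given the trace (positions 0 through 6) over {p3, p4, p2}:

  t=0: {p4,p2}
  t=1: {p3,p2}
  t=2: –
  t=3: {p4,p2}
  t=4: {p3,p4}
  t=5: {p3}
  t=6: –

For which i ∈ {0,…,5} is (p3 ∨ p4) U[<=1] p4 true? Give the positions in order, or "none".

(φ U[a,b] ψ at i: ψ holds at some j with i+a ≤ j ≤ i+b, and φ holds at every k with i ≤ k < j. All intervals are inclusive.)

0, 3, 4

Evaluate at each i in [0,5]:
  i=0: ✓ (rhs at j=0)
  i=1: ✗ (no rhs in [1,2])
  i=2: ✗ (lhs fails at k=2 before rhs at j=3)
  i=3: ✓ (rhs at j=3)
  i=4: ✓ (rhs at j=4)
  i=5: ✗ (no rhs in [5,6])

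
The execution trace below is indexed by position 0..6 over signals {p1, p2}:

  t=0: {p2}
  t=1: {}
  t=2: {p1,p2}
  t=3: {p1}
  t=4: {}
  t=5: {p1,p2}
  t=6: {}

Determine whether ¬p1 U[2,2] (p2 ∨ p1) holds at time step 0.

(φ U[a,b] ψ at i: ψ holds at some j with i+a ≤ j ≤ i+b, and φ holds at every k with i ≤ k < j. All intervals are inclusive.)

Need some j in [2,2] with (p2 ∨ p1), and ¬p1 at every k in [0,j-1].
  j=2: (p2 ∨ p1) holds; ¬p1 holds at every k in [0,1] → satisfied.

Holds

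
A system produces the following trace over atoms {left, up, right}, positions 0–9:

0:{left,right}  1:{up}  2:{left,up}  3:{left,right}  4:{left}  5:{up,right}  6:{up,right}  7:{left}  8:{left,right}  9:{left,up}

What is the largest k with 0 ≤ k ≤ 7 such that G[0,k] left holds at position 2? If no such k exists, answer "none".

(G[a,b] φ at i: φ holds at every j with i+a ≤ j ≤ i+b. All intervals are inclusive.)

2

left must hold from j=2 onward; find where it first fails.
  j=2: holds
  j=3: holds
  j=4: holds
  j=5: fails
Holds on [2,4], so largest k = 2.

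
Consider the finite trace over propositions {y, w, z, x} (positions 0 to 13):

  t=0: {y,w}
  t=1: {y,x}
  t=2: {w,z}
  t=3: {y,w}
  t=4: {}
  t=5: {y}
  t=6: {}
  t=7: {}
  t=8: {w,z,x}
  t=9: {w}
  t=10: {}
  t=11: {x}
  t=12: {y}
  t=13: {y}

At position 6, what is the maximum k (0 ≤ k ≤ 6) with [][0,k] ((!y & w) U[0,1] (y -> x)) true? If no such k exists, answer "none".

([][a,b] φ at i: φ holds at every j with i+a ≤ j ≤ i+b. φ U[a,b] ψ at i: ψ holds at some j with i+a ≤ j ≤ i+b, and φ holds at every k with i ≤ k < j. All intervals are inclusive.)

((!y & w) U[0,1] (y -> x)) must hold from j=6 onward; find where it first fails.
  j=6: holds
  j=7: holds
  j=8: holds
  j=9: holds
  j=10: holds
  j=11: holds
  j=12: fails
Holds on [6,11], so largest k = 5.

5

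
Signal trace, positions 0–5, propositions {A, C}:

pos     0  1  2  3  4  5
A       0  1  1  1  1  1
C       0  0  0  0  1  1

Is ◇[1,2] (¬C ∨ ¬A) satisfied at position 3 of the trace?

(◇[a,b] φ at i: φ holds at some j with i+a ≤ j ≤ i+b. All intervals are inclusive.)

False

Check (¬C ∨ ¬A) at each j in [4,5]:
  j=4: false
  j=5: false
No position in the window satisfies it → formula fails.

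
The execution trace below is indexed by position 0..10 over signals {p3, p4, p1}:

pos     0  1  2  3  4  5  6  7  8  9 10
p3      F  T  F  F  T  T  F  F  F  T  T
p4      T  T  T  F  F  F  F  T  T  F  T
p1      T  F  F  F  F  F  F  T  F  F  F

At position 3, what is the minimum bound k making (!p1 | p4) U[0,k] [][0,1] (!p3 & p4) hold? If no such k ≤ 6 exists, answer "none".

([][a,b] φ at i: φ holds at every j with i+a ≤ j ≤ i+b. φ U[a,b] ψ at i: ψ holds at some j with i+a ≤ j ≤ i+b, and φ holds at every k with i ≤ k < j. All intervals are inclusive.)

Need earliest j ≥ 3 with [][0,1] (!p3 & p4), and (!p1 | p4) at every k in [3,j-1].
  j=3: rhs fails.
  j=4: rhs fails.
  j=5: rhs fails.
  j=6: rhs fails.
  j=7: rhs holds; lhs holds on [3,6]. k = 4.

4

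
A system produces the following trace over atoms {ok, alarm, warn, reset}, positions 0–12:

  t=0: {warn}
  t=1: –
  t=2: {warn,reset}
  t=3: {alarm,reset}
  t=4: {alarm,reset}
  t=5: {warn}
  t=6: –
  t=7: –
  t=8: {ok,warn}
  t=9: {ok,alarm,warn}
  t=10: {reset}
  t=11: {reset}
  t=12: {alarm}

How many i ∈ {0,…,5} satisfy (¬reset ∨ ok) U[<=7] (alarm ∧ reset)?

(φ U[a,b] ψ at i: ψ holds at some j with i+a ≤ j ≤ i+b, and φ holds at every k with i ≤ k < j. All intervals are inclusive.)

2

Evaluate at each i in [0,5]:
  i=0: ✗ (lhs fails at k=2 before rhs at j=3)
  i=1: ✗ (lhs fails at k=2 before rhs at j=3)
  i=2: ✗ (lhs fails at k=2 before rhs at j=3)
  i=3: ✓ (rhs at j=3)
  i=4: ✓ (rhs at j=4)
  i=5: ✗ (no rhs in [5,12])
Positions where it holds: {3, 4} → 2.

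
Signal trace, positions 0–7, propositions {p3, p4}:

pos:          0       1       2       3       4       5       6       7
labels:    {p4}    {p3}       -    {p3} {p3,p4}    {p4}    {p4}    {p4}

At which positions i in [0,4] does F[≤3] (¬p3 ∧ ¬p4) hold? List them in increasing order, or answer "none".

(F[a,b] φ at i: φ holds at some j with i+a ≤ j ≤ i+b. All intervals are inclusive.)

0, 1, 2

Evaluate at each i in [0,4]:
  i=0: ✓ (witness j=2)
  i=1: ✓ (witness j=2)
  i=2: ✓ (witness j=2)
  i=3: ✗ (none in [3,6])
  i=4: ✗ (none in [4,7])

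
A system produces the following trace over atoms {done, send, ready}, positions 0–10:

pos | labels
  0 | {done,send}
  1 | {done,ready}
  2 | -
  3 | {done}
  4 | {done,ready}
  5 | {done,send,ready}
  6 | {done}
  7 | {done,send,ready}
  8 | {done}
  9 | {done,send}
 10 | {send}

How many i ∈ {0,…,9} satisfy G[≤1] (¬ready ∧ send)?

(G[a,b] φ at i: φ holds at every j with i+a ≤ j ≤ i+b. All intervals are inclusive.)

1

Evaluate at each i in [0,9]:
  i=0: ✗ (fails at j=1)
  i=1: ✗ (fails at j=1)
  i=2: ✗ (fails at j=2)
  i=3: ✗ (fails at j=3)
  i=4: ✗ (fails at j=4)
  i=5: ✗ (fails at j=5)
  i=6: ✗ (fails at j=6)
  i=7: ✗ (fails at j=7)
  i=8: ✗ (fails at j=8)
  i=9: ✓ (all of [9,10])
Positions where it holds: {9} → 1.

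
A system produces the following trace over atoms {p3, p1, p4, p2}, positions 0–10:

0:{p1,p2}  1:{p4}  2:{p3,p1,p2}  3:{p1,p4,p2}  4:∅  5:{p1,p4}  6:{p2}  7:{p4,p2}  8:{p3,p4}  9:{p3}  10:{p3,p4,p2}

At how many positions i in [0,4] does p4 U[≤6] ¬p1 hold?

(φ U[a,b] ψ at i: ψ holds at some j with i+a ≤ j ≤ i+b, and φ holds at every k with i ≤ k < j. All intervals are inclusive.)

Evaluate at each i in [0,4]:
  i=0: ✗ (lhs fails at k=0 before rhs at j=1)
  i=1: ✓ (rhs at j=1)
  i=2: ✗ (lhs fails at k=2 before rhs at j=4)
  i=3: ✓ (rhs at j=4; lhs holds on [3,3])
  i=4: ✓ (rhs at j=4)
Positions where it holds: {1, 3, 4} → 3.

3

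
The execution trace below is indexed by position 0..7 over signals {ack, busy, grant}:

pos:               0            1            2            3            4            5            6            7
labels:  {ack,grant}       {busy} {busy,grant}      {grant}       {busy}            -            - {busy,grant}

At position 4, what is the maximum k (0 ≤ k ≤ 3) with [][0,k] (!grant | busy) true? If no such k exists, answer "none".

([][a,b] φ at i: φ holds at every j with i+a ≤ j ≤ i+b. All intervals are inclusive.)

3

(!grant | busy) must hold from j=4 onward; find where it first fails.
  j=4: holds
  j=5: holds
  j=6: holds
  j=7: holds
Holds through j=7; largest k = 3.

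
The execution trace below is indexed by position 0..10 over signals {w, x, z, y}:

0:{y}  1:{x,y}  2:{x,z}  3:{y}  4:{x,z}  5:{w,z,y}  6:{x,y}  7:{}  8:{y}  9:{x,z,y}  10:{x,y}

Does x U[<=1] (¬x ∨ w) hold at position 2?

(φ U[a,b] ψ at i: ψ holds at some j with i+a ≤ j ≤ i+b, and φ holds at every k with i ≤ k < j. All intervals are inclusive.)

Holds

Need some j in [2,3] with (¬x ∨ w), and x at every k in [2,j-1].
  j=2: (¬x ∨ w) false.
  j=3: (¬x ∨ w) holds; x holds at every k in [2,2] → satisfied.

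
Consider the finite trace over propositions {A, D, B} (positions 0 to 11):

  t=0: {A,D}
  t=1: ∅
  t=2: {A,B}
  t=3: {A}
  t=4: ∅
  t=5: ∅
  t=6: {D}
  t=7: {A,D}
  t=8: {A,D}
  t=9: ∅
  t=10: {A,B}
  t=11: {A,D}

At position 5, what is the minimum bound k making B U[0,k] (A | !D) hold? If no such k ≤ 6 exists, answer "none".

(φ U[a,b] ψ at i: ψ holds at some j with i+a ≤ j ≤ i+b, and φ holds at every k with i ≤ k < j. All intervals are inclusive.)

0

Need earliest j ≥ 5 with (A | !D), and B at every k in [5,j-1].
  j=5: rhs holds (empty prefix). k = 0.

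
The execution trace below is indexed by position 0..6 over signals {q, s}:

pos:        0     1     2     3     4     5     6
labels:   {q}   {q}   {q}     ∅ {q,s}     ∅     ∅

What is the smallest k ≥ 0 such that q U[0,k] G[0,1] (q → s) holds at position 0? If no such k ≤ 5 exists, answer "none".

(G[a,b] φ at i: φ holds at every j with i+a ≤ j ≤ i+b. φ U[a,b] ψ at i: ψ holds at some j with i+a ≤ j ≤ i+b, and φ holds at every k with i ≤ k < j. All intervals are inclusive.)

Need earliest j ≥ 0 with G[0,1] (q → s), and q at every k in [0,j-1].
  j=0: rhs fails.
  j=1: rhs fails.
  j=2: rhs fails.
  j=3: rhs holds; lhs holds on [0,2]. k = 3.

3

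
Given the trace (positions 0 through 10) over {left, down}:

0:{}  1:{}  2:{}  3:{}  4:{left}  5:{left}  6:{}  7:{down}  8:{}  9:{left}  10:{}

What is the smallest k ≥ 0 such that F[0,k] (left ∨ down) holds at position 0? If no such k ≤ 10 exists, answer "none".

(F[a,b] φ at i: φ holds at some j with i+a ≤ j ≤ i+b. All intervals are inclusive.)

Scan j = 0,1,… for (left ∨ down):
  j=0: fails
  j=1: fails
  j=2: fails
  j=3: fails
  j=4: holds
First hit at j=4, so smallest k = 4-0 = 4.

4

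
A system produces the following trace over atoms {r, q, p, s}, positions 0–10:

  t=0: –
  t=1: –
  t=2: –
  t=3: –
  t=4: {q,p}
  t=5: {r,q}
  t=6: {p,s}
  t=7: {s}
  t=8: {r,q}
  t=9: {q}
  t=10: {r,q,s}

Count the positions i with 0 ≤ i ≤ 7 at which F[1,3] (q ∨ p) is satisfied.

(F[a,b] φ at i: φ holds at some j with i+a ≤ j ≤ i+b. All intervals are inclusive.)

7

Evaluate at each i in [0,7]:
  i=0: ✗ (none in [1,3])
  i=1: ✓ (witness j=4)
  i=2: ✓ (witness j=4)
  i=3: ✓ (witness j=4)
  i=4: ✓ (witness j=5)
  i=5: ✓ (witness j=6)
  i=6: ✓ (witness j=8)
  i=7: ✓ (witness j=8)
Positions where it holds: {1, 2, 3, 4, 5, 6, 7} → 7.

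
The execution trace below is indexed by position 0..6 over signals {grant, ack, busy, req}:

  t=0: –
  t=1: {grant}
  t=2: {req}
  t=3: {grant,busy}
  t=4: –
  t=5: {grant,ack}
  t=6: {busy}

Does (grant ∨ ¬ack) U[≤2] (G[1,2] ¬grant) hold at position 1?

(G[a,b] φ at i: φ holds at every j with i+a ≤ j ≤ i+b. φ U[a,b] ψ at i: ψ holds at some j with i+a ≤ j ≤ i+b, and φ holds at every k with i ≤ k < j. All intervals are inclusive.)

False

Need some j in [1,3] with G[1,2] ¬grant, and (grant ∨ ¬ack) at every k in [1,j-1].
  j=1: G[1,2] ¬grant — fails at 3.
  j=2: G[1,2] ¬grant — fails at 3.
  j=3: G[1,2] ¬grant — fails at 5.
No j in the window works → until fails.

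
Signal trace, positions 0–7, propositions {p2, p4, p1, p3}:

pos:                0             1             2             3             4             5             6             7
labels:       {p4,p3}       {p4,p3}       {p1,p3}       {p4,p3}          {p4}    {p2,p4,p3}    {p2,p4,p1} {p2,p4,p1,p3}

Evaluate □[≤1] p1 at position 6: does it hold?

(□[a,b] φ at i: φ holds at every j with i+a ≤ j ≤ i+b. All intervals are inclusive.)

Holds

Check p1 at every j in [6,7]:
  j=6: true
  j=7: true
All positions satisfy it → formula holds.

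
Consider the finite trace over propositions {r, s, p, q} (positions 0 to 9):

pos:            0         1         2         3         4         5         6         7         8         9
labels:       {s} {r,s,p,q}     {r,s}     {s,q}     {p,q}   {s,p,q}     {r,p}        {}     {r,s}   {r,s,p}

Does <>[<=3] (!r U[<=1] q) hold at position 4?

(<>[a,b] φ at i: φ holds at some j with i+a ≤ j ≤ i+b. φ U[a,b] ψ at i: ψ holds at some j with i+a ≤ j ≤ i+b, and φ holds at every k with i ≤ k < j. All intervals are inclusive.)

Check (!r U[<=1] q) at each j in [4,7]:
  j=4: holds
  j=5: holds
  j=6: fails
  j=7: fails
Found at j=4 → formula holds.

Holds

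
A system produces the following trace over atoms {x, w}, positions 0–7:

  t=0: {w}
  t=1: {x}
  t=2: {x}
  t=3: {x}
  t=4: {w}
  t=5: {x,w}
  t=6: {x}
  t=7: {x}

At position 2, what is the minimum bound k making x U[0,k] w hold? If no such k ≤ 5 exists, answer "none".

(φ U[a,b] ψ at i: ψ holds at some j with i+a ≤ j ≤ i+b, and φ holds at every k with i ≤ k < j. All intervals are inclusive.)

Need earliest j ≥ 2 with w, and x at every k in [2,j-1].
  j=2: rhs fails.
  j=3: rhs fails.
  j=4: rhs holds; lhs holds on [2,3]. k = 2.

2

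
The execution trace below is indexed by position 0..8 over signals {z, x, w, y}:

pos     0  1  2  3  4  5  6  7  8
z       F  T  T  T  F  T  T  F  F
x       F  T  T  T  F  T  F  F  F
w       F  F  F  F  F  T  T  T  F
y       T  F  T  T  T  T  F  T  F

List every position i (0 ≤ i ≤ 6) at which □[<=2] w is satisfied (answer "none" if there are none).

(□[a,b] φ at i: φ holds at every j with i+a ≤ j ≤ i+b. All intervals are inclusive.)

Evaluate at each i in [0,6]:
  i=0: ✗ (fails at j=0)
  i=1: ✗ (fails at j=1)
  i=2: ✗ (fails at j=2)
  i=3: ✗ (fails at j=3)
  i=4: ✗ (fails at j=4)
  i=5: ✓ (all of [5,7])
  i=6: ✗ (fails at j=8)

5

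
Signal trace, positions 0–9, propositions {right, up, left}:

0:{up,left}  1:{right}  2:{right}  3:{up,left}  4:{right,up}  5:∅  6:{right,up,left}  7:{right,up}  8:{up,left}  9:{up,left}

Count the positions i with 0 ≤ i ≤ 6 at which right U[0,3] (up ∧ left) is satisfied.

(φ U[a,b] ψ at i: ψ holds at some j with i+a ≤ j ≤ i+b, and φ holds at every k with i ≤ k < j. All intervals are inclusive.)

Evaluate at each i in [0,6]:
  i=0: ✓ (rhs at j=0)
  i=1: ✓ (rhs at j=3; lhs holds on [1,2])
  i=2: ✓ (rhs at j=3; lhs holds on [2,2])
  i=3: ✓ (rhs at j=3)
  i=4: ✗ (lhs fails at k=5 before rhs at j=6)
  i=5: ✗ (lhs fails at k=5 before rhs at j=6)
  i=6: ✓ (rhs at j=6)
Positions where it holds: {0, 1, 2, 3, 6} → 5.

5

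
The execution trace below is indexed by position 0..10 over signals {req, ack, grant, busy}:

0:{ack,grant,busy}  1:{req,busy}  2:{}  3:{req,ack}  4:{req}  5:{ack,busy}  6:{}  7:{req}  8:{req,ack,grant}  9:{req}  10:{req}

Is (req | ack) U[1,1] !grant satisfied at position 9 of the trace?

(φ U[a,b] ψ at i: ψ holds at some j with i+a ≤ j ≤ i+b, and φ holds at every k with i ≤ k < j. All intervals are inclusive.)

Need some j in [10,10] with !grant, and (req | ack) at every k in [9,j-1].
  j=10: !grant holds; (req | ack) holds at every k in [9,9] → satisfied.

Holds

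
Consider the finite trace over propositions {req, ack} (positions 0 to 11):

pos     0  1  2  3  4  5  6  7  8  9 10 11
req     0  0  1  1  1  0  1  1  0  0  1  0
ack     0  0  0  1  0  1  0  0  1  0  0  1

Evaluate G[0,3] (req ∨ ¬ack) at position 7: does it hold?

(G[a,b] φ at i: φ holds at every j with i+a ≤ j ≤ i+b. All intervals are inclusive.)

Check (req ∨ ¬ack) at every j in [7,10]:
  j=7: true
  j=8: false
  j=9: true
  j=10: true
Fails at j=8 → formula fails.

No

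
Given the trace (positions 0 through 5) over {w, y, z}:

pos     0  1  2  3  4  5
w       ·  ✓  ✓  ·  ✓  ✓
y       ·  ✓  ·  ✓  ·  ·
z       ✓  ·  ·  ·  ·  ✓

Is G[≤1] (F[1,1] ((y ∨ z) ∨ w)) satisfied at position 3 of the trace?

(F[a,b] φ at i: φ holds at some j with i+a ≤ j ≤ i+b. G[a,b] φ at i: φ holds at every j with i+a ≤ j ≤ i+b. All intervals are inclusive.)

Yes

Check F[1,1] ((y ∨ z) ∨ w) at every j in [3,4]:
  j=3: holds (witness at 4)
  j=4: holds (witness at 5)
All positions satisfy it → formula holds.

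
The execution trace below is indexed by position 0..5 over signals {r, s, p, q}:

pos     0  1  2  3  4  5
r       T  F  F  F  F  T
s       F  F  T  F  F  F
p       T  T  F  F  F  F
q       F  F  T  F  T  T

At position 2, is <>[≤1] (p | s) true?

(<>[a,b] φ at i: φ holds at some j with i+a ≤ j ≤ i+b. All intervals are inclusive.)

True

Check (p | s) at each j in [2,3]:
  j=2: true
  j=3: false
Found at j=2 → formula holds.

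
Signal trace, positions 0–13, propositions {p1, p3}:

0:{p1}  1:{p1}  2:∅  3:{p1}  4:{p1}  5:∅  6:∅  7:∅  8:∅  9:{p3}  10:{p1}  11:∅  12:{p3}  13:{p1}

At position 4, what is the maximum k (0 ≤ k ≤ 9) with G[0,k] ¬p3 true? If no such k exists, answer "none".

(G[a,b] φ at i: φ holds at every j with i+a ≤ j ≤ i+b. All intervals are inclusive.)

¬p3 must hold from j=4 onward; find where it first fails.
  j=4: holds
  j=5: holds
  j=6: holds
  j=7: holds
  j=8: holds
  j=9: fails
Holds on [4,8], so largest k = 4.

4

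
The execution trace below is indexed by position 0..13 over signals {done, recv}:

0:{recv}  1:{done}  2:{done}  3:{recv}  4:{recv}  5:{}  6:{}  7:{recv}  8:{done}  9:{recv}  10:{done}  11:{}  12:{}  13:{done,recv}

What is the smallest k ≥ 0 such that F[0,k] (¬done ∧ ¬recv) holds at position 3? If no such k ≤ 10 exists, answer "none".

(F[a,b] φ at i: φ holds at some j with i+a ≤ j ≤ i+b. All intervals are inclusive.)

Scan j = 3,4,… for (¬done ∧ ¬recv):
  j=3: fails
  j=4: fails
  j=5: holds
First hit at j=5, so smallest k = 5-3 = 2.

2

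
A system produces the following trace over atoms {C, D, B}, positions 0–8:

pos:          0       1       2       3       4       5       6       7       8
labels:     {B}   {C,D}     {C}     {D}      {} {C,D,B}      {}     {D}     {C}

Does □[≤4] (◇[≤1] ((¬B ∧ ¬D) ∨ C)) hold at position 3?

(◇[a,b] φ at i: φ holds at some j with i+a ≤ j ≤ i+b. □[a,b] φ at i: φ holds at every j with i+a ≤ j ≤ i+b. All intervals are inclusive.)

Check ◇[≤1] ((¬B ∧ ¬D) ∨ C) at every j in [3,7]:
  j=3: holds (witness at 4)
  j=4: holds (witness at 4)
  j=5: holds (witness at 5)
  j=6: holds (witness at 6)
  j=7: holds (witness at 8)
All positions satisfy it → formula holds.

Yes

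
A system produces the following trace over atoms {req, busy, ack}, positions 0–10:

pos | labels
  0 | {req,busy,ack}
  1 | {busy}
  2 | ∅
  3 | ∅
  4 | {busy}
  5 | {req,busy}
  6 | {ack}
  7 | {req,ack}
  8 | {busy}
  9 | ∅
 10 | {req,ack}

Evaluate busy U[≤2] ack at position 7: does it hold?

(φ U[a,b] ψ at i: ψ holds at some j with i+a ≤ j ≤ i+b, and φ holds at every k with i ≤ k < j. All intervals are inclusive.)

Holds

Need some j in [7,9] with ack, and busy at every k in [7,j-1].
  j=7: ack holds; no prefix to check → satisfied.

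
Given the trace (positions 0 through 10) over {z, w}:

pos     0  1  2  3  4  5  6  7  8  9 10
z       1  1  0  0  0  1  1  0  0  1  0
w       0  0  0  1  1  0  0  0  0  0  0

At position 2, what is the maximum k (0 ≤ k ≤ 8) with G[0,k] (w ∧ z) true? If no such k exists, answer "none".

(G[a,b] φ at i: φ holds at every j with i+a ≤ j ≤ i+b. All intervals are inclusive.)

none

(w ∧ z) must hold from j=2 onward; find where it first fails.
  j=2: fails → no k works.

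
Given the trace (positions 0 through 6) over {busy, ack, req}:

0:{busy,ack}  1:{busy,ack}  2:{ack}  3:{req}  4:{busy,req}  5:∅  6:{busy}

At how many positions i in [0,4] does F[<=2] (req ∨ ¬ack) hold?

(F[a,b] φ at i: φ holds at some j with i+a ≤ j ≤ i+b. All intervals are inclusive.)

4

Evaluate at each i in [0,4]:
  i=0: ✗ (none in [0,2])
  i=1: ✓ (witness j=3)
  i=2: ✓ (witness j=3)
  i=3: ✓ (witness j=3)
  i=4: ✓ (witness j=4)
Positions where it holds: {1, 2, 3, 4} → 4.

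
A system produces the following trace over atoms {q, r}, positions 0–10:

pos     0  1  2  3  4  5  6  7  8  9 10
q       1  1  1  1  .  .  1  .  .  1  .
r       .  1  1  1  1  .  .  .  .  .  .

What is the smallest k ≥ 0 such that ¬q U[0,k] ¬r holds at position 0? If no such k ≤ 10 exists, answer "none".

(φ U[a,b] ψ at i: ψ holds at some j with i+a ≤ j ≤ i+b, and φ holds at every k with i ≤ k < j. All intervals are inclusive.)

Need earliest j ≥ 0 with ¬r, and ¬q at every k in [0,j-1].
  j=0: rhs holds (empty prefix). k = 0.

0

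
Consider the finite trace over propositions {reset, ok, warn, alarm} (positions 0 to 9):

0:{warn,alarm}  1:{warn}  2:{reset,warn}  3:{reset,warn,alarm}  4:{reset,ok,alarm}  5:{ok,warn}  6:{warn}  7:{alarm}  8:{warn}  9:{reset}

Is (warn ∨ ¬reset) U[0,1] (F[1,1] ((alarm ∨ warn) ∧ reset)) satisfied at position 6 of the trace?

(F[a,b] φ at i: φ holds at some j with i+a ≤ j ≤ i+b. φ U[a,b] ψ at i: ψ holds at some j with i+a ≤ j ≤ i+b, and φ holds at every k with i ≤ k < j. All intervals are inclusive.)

Need some j in [6,7] with F[1,1] ((alarm ∨ warn) ∧ reset), and (warn ∨ ¬reset) at every k in [6,j-1].
  j=6: F[1,1] ((alarm ∨ warn) ∧ reset) — fails (none in [7,7]).
  j=7: F[1,1] ((alarm ∨ warn) ∧ reset) — fails (none in [8,8]).
No j in the window works → until fails.

No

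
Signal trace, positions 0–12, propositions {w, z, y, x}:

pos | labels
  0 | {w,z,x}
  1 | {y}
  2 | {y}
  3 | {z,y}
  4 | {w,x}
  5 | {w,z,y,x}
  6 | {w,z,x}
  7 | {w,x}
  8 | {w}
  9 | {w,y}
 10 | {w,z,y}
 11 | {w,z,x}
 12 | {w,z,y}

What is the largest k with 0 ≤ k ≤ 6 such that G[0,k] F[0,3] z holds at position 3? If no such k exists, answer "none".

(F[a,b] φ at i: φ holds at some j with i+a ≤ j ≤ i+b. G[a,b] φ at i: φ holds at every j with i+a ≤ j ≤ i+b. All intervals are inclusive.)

6

F[0,3] z must hold from j=3 onward; find where it first fails.
  j=3: holds
  j=4: holds
  j=5: holds
  j=6: holds
  j=7: holds
  j=8: holds
  j=9: holds
Holds through j=9; largest k = 6.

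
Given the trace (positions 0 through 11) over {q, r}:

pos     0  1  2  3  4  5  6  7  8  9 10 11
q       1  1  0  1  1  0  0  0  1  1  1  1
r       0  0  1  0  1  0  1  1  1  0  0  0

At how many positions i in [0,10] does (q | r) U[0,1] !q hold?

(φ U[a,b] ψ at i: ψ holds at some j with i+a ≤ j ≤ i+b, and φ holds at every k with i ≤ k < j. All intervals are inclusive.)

6

Evaluate at each i in [0,10]:
  i=0: ✗ (no rhs in [0,1])
  i=1: ✓ (rhs at j=2; lhs holds on [1,1])
  i=2: ✓ (rhs at j=2)
  i=3: ✗ (no rhs in [3,4])
  i=4: ✓ (rhs at j=5; lhs holds on [4,4])
  i=5: ✓ (rhs at j=5)
  i=6: ✓ (rhs at j=6)
  i=7: ✓ (rhs at j=7)
  i=8: ✗ (no rhs in [8,9])
  i=9: ✗ (no rhs in [9,10])
  i=10: ✗ (no rhs in [10,11])
Positions where it holds: {1, 2, 4, 5, 6, 7} → 6.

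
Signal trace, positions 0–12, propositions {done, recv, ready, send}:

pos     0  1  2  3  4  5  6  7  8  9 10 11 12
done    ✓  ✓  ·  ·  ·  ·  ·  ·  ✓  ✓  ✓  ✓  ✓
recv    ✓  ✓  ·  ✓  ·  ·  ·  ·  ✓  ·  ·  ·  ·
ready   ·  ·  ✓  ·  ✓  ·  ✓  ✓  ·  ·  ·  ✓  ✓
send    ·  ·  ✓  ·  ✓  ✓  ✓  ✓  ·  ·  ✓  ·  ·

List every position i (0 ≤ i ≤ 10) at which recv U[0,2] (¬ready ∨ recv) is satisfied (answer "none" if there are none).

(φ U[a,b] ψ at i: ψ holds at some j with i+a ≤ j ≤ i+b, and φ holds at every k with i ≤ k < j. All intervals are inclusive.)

Evaluate at each i in [0,10]:
  i=0: ✓ (rhs at j=0)
  i=1: ✓ (rhs at j=1)
  i=2: ✗ (lhs fails at k=2 before rhs at j=3)
  i=3: ✓ (rhs at j=3)
  i=4: ✗ (lhs fails at k=4 before rhs at j=5)
  i=5: ✓ (rhs at j=5)
  i=6: ✗ (lhs fails at k=6 before rhs at j=8)
  i=7: ✗ (lhs fails at k=7 before rhs at j=8)
  i=8: ✓ (rhs at j=8)
  i=9: ✓ (rhs at j=9)
  i=10: ✓ (rhs at j=10)

0, 1, 3, 5, 8, 9, 10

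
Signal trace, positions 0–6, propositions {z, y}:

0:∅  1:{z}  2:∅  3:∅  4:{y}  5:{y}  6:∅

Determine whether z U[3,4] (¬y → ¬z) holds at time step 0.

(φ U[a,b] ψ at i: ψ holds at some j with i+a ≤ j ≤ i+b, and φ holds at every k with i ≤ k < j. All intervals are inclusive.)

Need some j in [3,4] with (¬y → ¬z), and z at every k in [0,j-1].
  j=3: (¬y → ¬z) holds, but z fails at k=0 → not this j.
  j=4: (¬y → ¬z) holds, but z fails at k=0 → not this j.
No j in the window works → until fails.

Does not hold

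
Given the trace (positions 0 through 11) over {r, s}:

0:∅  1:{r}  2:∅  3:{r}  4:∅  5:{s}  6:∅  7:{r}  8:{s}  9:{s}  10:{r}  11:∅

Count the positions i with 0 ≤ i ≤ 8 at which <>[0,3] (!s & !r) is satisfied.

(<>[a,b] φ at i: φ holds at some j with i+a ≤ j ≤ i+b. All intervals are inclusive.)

Evaluate at each i in [0,8]:
  i=0: ✓ (witness j=0)
  i=1: ✓ (witness j=2)
  i=2: ✓ (witness j=2)
  i=3: ✓ (witness j=4)
  i=4: ✓ (witness j=4)
  i=5: ✓ (witness j=6)
  i=6: ✓ (witness j=6)
  i=7: ✗ (none in [7,10])
  i=8: ✓ (witness j=11)
Positions where it holds: {0, 1, 2, 3, 4, 5, 6, 8} → 8.

8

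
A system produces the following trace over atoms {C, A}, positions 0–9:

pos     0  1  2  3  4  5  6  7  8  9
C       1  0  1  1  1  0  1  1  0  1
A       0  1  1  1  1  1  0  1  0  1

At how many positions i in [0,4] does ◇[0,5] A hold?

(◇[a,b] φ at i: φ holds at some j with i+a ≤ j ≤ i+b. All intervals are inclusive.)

Evaluate at each i in [0,4]:
  i=0: ✓ (witness j=1)
  i=1: ✓ (witness j=1)
  i=2: ✓ (witness j=2)
  i=3: ✓ (witness j=3)
  i=4: ✓ (witness j=4)
Positions where it holds: {0, 1, 2, 3, 4} → 5.

5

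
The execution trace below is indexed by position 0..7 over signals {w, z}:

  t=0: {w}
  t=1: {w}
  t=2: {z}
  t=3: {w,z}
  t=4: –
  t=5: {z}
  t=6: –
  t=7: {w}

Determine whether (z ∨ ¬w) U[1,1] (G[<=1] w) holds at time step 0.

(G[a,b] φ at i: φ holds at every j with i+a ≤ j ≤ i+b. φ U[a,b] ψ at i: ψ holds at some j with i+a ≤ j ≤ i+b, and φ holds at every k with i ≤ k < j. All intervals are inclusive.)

Need some j in [1,1] with G[<=1] w, and (z ∨ ¬w) at every k in [0,j-1].
  j=1: G[<=1] w — fails at 2.
No j in the window works → until fails.

No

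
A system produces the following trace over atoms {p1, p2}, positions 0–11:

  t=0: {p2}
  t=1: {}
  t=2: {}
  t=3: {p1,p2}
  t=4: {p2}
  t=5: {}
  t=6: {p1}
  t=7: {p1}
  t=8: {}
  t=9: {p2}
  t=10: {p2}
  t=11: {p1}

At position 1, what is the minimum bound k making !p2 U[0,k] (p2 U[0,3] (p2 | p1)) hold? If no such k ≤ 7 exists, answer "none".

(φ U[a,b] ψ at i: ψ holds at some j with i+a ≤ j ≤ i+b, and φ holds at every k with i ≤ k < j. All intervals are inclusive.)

2

Need earliest j ≥ 1 with (p2 U[0,3] (p2 | p1)), and !p2 at every k in [1,j-1].
  j=1: rhs fails.
  j=2: rhs fails.
  j=3: rhs holds; lhs holds on [1,2]. k = 2.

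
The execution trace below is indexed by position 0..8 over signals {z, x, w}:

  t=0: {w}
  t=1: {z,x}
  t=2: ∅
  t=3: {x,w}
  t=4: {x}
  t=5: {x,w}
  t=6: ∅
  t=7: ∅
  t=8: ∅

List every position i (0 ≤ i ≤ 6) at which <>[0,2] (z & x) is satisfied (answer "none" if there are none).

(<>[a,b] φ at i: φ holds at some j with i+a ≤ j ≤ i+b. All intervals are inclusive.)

0, 1

Evaluate at each i in [0,6]:
  i=0: ✓ (witness j=1)
  i=1: ✓ (witness j=1)
  i=2: ✗ (none in [2,4])
  i=3: ✗ (none in [3,5])
  i=4: ✗ (none in [4,6])
  i=5: ✗ (none in [5,7])
  i=6: ✗ (none in [6,8])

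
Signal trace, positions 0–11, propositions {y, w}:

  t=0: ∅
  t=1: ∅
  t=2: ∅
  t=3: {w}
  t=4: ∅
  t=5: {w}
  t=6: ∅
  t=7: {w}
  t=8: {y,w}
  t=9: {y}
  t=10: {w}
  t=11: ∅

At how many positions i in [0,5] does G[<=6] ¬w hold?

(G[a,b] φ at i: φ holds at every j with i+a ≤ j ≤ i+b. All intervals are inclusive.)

0

Evaluate at each i in [0,5]:
  i=0: ✗ (fails at j=3)
  i=1: ✗ (fails at j=3)
  i=2: ✗ (fails at j=3)
  i=3: ✗ (fails at j=3)
  i=4: ✗ (fails at j=5)
  i=5: ✗ (fails at j=5)
Positions where it holds: {} → 0.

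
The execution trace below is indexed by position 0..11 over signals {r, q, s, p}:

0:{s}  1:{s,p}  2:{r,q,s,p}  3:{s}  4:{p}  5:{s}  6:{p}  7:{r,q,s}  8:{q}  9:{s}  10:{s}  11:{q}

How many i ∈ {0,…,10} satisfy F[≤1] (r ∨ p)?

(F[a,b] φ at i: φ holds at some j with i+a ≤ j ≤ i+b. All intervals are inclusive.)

8

Evaluate at each i in [0,10]:
  i=0: ✓ (witness j=1)
  i=1: ✓ (witness j=1)
  i=2: ✓ (witness j=2)
  i=3: ✓ (witness j=4)
  i=4: ✓ (witness j=4)
  i=5: ✓ (witness j=6)
  i=6: ✓ (witness j=6)
  i=7: ✓ (witness j=7)
  i=8: ✗ (none in [8,9])
  i=9: ✗ (none in [9,10])
  i=10: ✗ (none in [10,11])
Positions where it holds: {0, 1, 2, 3, 4, 5, 6, 7} → 8.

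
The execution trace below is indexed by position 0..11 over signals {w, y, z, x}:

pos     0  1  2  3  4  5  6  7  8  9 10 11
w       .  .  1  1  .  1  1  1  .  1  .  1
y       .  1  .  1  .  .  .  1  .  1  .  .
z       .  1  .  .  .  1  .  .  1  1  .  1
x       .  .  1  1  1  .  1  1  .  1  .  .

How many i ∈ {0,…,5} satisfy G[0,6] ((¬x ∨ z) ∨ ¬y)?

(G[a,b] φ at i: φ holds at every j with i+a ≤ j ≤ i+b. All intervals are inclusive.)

Evaluate at each i in [0,5]:
  i=0: ✗ (fails at j=3)
  i=1: ✗ (fails at j=3)
  i=2: ✗ (fails at j=3)
  i=3: ✗ (fails at j=3)
  i=4: ✗ (fails at j=7)
  i=5: ✗ (fails at j=7)
Positions where it holds: {} → 0.

0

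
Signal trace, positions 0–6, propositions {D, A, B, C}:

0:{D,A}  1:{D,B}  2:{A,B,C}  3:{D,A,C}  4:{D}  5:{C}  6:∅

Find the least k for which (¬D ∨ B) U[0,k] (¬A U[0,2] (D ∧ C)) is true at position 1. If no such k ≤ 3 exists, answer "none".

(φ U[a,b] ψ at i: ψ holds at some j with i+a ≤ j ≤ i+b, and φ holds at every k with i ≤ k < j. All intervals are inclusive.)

Need earliest j ≥ 1 with (¬A U[0,2] (D ∧ C)), and (¬D ∨ B) at every k in [1,j-1].
  j=1: rhs fails.
  j=2: rhs fails.
  j=3: rhs holds; lhs holds on [1,2]. k = 2.

2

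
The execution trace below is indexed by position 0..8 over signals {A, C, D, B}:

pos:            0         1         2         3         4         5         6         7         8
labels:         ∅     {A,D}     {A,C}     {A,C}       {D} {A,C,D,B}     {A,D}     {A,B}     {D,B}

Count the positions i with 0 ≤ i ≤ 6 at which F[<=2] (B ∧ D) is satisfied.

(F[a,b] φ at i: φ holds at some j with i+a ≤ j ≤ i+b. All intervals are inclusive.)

Evaluate at each i in [0,6]:
  i=0: ✗ (none in [0,2])
  i=1: ✗ (none in [1,3])
  i=2: ✗ (none in [2,4])
  i=3: ✓ (witness j=5)
  i=4: ✓ (witness j=5)
  i=5: ✓ (witness j=5)
  i=6: ✓ (witness j=8)
Positions where it holds: {3, 4, 5, 6} → 4.

4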